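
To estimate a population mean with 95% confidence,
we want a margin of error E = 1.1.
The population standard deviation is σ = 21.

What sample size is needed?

Answer: n = 1401

Derivation:
z_0.025 = 1.960
n = (z×σ/E)² = (1.960×21/1.1)²
n = 1400.1203
Round up: n = 1401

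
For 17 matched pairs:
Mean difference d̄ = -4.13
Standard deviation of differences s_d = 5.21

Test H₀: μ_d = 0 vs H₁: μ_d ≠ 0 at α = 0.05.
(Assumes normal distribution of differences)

Answer: t = -3.2684, reject H₀

Derivation:
df = n - 1 = 16
SE = s_d/√n = 5.21/√17 = 1.2636
t = d̄/SE = -4.13/1.2636 = -3.2684
Critical value: t_{0.025,16} = ±2.120
p-value ≈ 0.0048
Decision: reject H₀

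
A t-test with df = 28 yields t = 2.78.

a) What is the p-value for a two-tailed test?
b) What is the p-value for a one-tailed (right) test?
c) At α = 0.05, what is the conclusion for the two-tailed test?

Answer: a) 0.0096, b) 0.0048, c) reject H₀

Derivation:
Using t-distribution with df = 28:
a) Two-tailed: p = 2×P(T > 2.78) = 0.0096
b) One-tailed: p = P(T > 2.78) = 0.0048
c) 0.0096 < 0.05, reject H₀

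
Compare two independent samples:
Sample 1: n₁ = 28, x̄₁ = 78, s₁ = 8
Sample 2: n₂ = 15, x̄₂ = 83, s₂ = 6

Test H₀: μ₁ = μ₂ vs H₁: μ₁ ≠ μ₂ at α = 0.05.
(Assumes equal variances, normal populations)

Answer: t = -2.1179, reject H₀

Derivation:
Pooled variance: s²_p = [27×8² + 14×6²]/(41) = 54.4390
s_p = 7.3783
SE = s_p×√(1/n₁ + 1/n₂) = 7.3783×√(1/28 + 1/15) = 2.3608
t = (x̄₁ - x̄₂)/SE = (78 - 83)/2.3608 = -2.1179
df = 41, t-critical = ±2.020
Decision: reject H₀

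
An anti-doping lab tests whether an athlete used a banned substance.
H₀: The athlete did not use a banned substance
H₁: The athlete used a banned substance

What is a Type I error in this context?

Answer: Falsely accusing a clean athlete of doping

Derivation:
A Type I error (probability α) occurs when we reject a true H₀.
A Type II error (probability β) occurs when we fail to reject a false H₀.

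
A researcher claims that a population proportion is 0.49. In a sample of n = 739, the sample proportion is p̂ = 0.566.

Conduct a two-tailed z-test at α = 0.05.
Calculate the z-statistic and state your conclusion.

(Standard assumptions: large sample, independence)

Answer: z = 4.1329, reject H₀

Derivation:
H₀: p = 0.49, H₁: p ≠ 0.49
Standard error: SE = √(p₀(1-p₀)/n) = √(0.49×0.51/739) = 0.018389
z-statistic: z = (p̂ - p₀)/SE = (0.566 - 0.49)/0.018389 = 4.1329
Critical value: z_0.025 = ±1.960
p-value < 0.0001
Decision: reject H₀ at α = 0.05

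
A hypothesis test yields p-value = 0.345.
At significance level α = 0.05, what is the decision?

Answer: fail to reject H₀

Derivation:
Compare p-value to α:
0.345 ≥ 0.05
Decision: fail to reject H₀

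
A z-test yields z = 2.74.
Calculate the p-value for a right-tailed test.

Answer: p-value ≈ 0.0031

Derivation:
For z = 2.74:
p = P(Z > 2.74) = 1 - Φ(2.74) = 0.0031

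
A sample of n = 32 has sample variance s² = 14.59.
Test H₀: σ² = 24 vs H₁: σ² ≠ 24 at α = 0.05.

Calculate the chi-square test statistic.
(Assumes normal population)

Answer: χ² = 18.8454, fail to reject H₀

Derivation:
df = n - 1 = 31
χ² = (n-1)s²/σ₀² = 31×14.59/24 = 18.8454
Critical values: χ²_{0.975,31} = 17.539, χ²_{0.025,31} = 48.232
Rejection region: χ² < 17.539 or χ² > 48.232
Decision: fail to reject H₀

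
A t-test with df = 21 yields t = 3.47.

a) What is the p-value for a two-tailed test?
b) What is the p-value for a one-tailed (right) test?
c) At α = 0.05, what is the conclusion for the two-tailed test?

Using t-distribution with df = 21:
a) Two-tailed: p = 2×P(T > 3.47) = 0.0023
b) One-tailed: p = P(T > 3.47) = 0.0011
c) 0.0023 < 0.05, reject H₀

Answer: a) 0.0023, b) 0.0011, c) reject H₀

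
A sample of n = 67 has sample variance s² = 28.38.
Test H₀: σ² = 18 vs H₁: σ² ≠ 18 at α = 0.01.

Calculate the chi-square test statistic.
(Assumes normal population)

df = n - 1 = 66
χ² = (n-1)s²/σ₀² = 66×28.38/18 = 104.0600
Critical values: χ²_{0.995,66} = 40.158, χ²_{0.005,66} = 99.330
Rejection region: χ² < 40.158 or χ² > 99.330
Decision: reject H₀

Answer: χ² = 104.0600, reject H₀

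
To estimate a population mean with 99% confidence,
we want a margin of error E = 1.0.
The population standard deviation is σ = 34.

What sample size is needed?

z_0.005 = 2.576
n = (z×σ/E)² = (2.576×34/1.0)²
n = 7670.9571
Round up: n = 7671

Answer: n = 7671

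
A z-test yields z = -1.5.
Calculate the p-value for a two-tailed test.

Answer: p-value ≈ 0.1336

Derivation:
For z = -1.5:
p = 2×P(Z > |-1.5|) = 2×(1 - Φ(1.5)) = 0.1336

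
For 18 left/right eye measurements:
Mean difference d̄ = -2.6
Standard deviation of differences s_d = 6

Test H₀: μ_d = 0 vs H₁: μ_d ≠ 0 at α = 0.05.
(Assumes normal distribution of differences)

Answer: t = -1.8385, fail to reject H₀

Derivation:
df = n - 1 = 17
SE = s_d/√n = 6/√18 = 1.4142
t = d̄/SE = -2.6/1.4142 = -1.8385
Critical value: t_{0.025,17} = ±2.110
p-value ≈ 0.0835
Decision: fail to reject H₀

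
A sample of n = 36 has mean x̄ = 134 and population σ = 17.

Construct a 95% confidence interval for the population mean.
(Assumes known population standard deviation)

Confidence level: 95%, α = 0.05
z_0.025 = 1.960
SE = σ/√n = 17/√36 = 2.8333
Margin of error = 1.960 × 2.8333 = 5.5533
CI: x̄ ± margin = 134 ± 5.5533
CI: (128.4467, 139.5533)

Answer: (128.4467, 139.5533)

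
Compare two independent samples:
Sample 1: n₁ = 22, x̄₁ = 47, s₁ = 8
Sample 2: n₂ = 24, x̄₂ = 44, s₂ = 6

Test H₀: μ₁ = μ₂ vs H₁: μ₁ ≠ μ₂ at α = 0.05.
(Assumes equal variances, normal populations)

Answer: t = 1.4466, fail to reject H₀

Derivation:
Pooled variance: s²_p = [21×8² + 23×6²]/(44) = 49.3636
s_p = 7.0259
SE = s_p×√(1/n₁ + 1/n₂) = 7.0259×√(1/22 + 1/24) = 2.0738
t = (x̄₁ - x̄₂)/SE = (47 - 44)/2.0738 = 1.4466
df = 44, t-critical = ±2.015
Decision: fail to reject H₀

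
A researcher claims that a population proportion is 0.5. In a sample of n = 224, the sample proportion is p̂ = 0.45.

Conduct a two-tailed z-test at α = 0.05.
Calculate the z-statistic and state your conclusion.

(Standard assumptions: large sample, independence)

H₀: p = 0.5, H₁: p ≠ 0.5
Standard error: SE = √(p₀(1-p₀)/n) = √(0.5×0.5/224) = 0.033408
z-statistic: z = (p̂ - p₀)/SE = (0.45 - 0.5)/0.033408 = -1.4966
Critical value: z_0.025 = ±1.960
p-value = 0.1345
Decision: fail to reject H₀ at α = 0.05

Answer: z = -1.4966, fail to reject H₀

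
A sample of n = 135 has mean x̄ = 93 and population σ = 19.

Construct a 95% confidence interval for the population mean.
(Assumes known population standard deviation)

Confidence level: 95%, α = 0.05
z_0.025 = 1.960
SE = σ/√n = 19/√135 = 1.6353
Margin of error = 1.960 × 1.6353 = 3.2052
CI: x̄ ± margin = 93 ± 3.2052
CI: (89.7948, 96.2052)

Answer: (89.7948, 96.2052)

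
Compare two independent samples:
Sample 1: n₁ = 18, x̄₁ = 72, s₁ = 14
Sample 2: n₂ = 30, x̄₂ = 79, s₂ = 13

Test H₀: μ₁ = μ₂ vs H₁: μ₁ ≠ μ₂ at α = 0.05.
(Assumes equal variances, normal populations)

Pooled variance: s²_p = [17×14² + 29×13²]/(46) = 178.9783
s_p = 13.3783
SE = s_p×√(1/n₁ + 1/n₂) = 13.3783×√(1/18 + 1/30) = 3.9886
t = (x̄₁ - x̄₂)/SE = (72 - 79)/3.9886 = -1.7550
df = 46, t-critical = ±2.013
Decision: fail to reject H₀

Answer: t = -1.7550, fail to reject H₀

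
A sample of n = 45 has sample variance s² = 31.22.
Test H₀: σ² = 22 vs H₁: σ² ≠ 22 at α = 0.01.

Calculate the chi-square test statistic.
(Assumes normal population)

Answer: χ² = 62.4400, fail to reject H₀

Derivation:
df = n - 1 = 44
χ² = (n-1)s²/σ₀² = 44×31.22/22 = 62.4400
Critical values: χ²_{0.995,44} = 23.584, χ²_{0.005,44} = 71.893
Rejection region: χ² < 23.584 or χ² > 71.893
Decision: fail to reject H₀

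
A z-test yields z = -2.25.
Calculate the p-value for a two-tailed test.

For z = -2.25:
p = 2×P(Z > |-2.25|) = 2×(1 - Φ(2.25)) = 0.0244

Answer: p-value ≈ 0.0244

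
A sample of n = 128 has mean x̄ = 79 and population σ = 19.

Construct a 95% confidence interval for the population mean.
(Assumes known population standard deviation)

Answer: (75.7084, 82.2916)

Derivation:
Confidence level: 95%, α = 0.05
z_0.025 = 1.960
SE = σ/√n = 19/√128 = 1.6794
Margin of error = 1.960 × 1.6794 = 3.2916
CI: x̄ ± margin = 79 ± 3.2916
CI: (75.7084, 82.2916)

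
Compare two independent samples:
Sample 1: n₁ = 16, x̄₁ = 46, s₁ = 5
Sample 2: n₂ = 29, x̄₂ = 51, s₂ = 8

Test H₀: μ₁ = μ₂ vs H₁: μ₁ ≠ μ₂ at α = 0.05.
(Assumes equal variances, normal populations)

Pooled variance: s²_p = [15×5² + 28×8²]/(43) = 50.3953
s_p = 7.0990
SE = s_p×√(1/n₁ + 1/n₂) = 7.0990×√(1/16 + 1/29) = 2.2108
t = (x̄₁ - x̄₂)/SE = (46 - 51)/2.2108 = -2.2616
df = 43, t-critical = ±2.017
Decision: reject H₀

Answer: t = -2.2616, reject H₀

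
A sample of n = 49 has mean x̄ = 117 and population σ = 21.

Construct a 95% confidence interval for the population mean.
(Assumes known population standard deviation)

Confidence level: 95%, α = 0.05
z_0.025 = 1.960
SE = σ/√n = 21/√49 = 3.0000
Margin of error = 1.960 × 3.0000 = 5.8800
CI: x̄ ± margin = 117 ± 5.8800
CI: (111.1200, 122.8800)

Answer: (111.1200, 122.8800)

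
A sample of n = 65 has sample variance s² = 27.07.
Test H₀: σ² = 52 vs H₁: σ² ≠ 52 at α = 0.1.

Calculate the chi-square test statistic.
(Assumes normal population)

Answer: χ² = 33.3169, reject H₀

Derivation:
df = n - 1 = 64
χ² = (n-1)s²/σ₀² = 64×27.07/52 = 33.3169
Critical values: χ²_{0.95,64} = 46.595, χ²_{0.05,64} = 83.675
Rejection region: χ² < 46.595 or χ² > 83.675
Decision: reject H₀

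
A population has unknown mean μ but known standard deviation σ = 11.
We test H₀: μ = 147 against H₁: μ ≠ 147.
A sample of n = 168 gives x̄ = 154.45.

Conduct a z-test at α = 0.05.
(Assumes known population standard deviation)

Standard error: SE = σ/√n = 11/√168 = 0.8487
z-statistic: z = (x̄ - μ₀)/SE = (154.45 - 147)/0.8487 = 8.7781
Critical value: ±1.960
p-value < 0.0001
Decision: reject H₀

Answer: z = 8.7781, reject H₀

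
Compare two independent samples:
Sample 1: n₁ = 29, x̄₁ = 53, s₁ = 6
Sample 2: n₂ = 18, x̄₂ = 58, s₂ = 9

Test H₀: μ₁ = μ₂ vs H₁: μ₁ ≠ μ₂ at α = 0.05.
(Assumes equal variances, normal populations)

Answer: t = -2.2889, reject H₀

Derivation:
Pooled variance: s²_p = [28×6² + 17×9²]/(45) = 53.0000
s_p = 7.2801
SE = s_p×√(1/n₁ + 1/n₂) = 7.2801×√(1/29 + 1/18) = 2.1845
t = (x̄₁ - x̄₂)/SE = (53 - 58)/2.1845 = -2.2889
df = 45, t-critical = ±2.014
Decision: reject H₀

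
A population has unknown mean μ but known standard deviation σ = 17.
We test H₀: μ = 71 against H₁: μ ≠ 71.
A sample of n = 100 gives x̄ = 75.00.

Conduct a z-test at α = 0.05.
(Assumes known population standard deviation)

Standard error: SE = σ/√n = 17/√100 = 1.7000
z-statistic: z = (x̄ - μ₀)/SE = (75.00 - 71)/1.7000 = 2.3529
Critical value: ±1.960
p-value = 0.0186
Decision: reject H₀

Answer: z = 2.3529, reject H₀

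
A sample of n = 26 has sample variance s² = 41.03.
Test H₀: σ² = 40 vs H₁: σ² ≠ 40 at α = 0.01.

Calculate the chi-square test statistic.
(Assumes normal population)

Answer: χ² = 25.6438, fail to reject H₀

Derivation:
df = n - 1 = 25
χ² = (n-1)s²/σ₀² = 25×41.03/40 = 25.6438
Critical values: χ²_{0.995,25} = 10.520, χ²_{0.005,25} = 46.928
Rejection region: χ² < 10.520 or χ² > 46.928
Decision: fail to reject H₀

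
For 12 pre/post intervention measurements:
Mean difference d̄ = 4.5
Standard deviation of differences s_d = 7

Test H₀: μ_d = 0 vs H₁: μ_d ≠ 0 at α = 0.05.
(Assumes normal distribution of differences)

Answer: t = 2.2270, reject H₀

Derivation:
df = n - 1 = 11
SE = s_d/√n = 7/√12 = 2.0207
t = d̄/SE = 4.5/2.0207 = 2.2270
Critical value: t_{0.025,11} = ±2.201
p-value ≈ 0.0478
Decision: reject H₀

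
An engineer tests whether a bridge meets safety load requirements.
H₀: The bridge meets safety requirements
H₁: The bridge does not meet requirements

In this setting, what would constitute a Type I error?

A Type I error (probability α) occurs when we reject a true H₀.
A Type II error (probability β) occurs when we fail to reject a false H₀.

Answer: Unnecessarily closing a safe bridge for repairs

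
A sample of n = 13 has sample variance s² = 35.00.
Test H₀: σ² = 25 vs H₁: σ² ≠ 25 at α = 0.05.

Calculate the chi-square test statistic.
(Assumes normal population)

Answer: χ² = 16.8000, fail to reject H₀

Derivation:
df = n - 1 = 12
χ² = (n-1)s²/σ₀² = 12×35.00/25 = 16.8000
Critical values: χ²_{0.975,12} = 4.404, χ²_{0.025,12} = 23.337
Rejection region: χ² < 4.404 or χ² > 23.337
Decision: fail to reject H₀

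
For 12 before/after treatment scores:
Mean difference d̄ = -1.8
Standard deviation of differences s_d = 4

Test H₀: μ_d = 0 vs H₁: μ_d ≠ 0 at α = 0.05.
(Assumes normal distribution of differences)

Answer: t = -1.5588, fail to reject H₀

Derivation:
df = n - 1 = 11
SE = s_d/√n = 4/√12 = 1.1547
t = d̄/SE = -1.8/1.1547 = -1.5588
Critical value: t_{0.025,11} = ±2.201
p-value ≈ 0.1473
Decision: fail to reject H₀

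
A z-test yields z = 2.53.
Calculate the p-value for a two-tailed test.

For z = 2.53:
p = 2×P(Z > |2.53|) = 2×(1 - Φ(2.53)) = 0.0114

Answer: p-value ≈ 0.0114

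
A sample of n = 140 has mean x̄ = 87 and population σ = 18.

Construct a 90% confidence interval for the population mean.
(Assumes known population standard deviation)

Confidence level: 90%, α = 0.1
z_0.05 = 1.645
SE = σ/√n = 18/√140 = 1.5213
Margin of error = 1.645 × 1.5213 = 2.5025
CI: x̄ ± margin = 87 ± 2.5025
CI: (84.4975, 89.5025)

Answer: (84.4975, 89.5025)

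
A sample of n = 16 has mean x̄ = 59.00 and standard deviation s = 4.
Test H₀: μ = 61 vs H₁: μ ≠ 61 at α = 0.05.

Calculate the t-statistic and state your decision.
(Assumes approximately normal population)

Answer: t = -2.0000, fail to reject H₀

Derivation:
df = n - 1 = 15
SE = s/√n = 4/√16 = 1.0000
t = (x̄ - μ₀)/SE = (59.00 - 61)/1.0000 = -2.0000
Critical value: t_{0.025,15} = ±2.131
p-value ≈ 0.0639
Decision: fail to reject H₀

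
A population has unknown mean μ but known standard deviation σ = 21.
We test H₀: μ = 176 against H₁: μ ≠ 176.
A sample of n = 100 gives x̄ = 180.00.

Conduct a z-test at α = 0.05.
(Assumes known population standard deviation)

Standard error: SE = σ/√n = 21/√100 = 2.1000
z-statistic: z = (x̄ - μ₀)/SE = (180.00 - 176)/2.1000 = 1.9048
Critical value: ±1.960
p-value = 0.0568
Decision: fail to reject H₀

Answer: z = 1.9048, fail to reject H₀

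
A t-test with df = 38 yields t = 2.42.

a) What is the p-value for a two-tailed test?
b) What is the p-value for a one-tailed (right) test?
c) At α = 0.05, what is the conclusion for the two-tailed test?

Answer: a) 0.0204, b) 0.0102, c) reject H₀

Derivation:
Using t-distribution with df = 38:
a) Two-tailed: p = 2×P(T > 2.42) = 0.0204
b) One-tailed: p = P(T > 2.42) = 0.0102
c) 0.0204 < 0.05, reject H₀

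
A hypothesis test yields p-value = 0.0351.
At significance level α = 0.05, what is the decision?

Answer: reject H₀

Derivation:
Compare p-value to α:
0.0351 < 0.05
Decision: reject H₀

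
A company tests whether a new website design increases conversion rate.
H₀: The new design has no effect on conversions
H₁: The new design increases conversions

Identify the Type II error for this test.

A Type I error (probability α) occurs when we reject a true H₀.
A Type II error (probability β) occurs when we fail to reject a false H₀.

Answer: Keeping the old design when the new one would have increased conversions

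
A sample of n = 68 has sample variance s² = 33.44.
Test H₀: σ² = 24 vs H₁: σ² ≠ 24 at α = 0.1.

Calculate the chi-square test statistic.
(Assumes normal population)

Answer: χ² = 93.3533, reject H₀

Derivation:
df = n - 1 = 67
χ² = (n-1)s²/σ₀² = 67×33.44/24 = 93.3533
Critical values: χ²_{0.95,67} = 49.162, χ²_{0.05,67} = 87.108
Rejection region: χ² < 49.162 or χ² > 87.108
Decision: reject H₀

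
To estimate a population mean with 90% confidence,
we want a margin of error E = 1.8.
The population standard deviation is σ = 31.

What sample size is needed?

Answer: n = 803

Derivation:
z_0.05 = 1.645
n = (z×σ/E)² = (1.645×31/1.8)²
n = 802.6204
Round up: n = 803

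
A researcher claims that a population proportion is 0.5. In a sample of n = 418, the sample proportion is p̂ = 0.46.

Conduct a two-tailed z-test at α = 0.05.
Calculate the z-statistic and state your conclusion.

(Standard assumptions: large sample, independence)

Answer: z = -1.6356, fail to reject H₀

Derivation:
H₀: p = 0.5, H₁: p ≠ 0.5
Standard error: SE = √(p₀(1-p₀)/n) = √(0.5×0.5/418) = 0.024456
z-statistic: z = (p̂ - p₀)/SE = (0.46 - 0.5)/0.024456 = -1.6356
Critical value: z_0.025 = ±1.960
p-value = 0.1019
Decision: fail to reject H₀ at α = 0.05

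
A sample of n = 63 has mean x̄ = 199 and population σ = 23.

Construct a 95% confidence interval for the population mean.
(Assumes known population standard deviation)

Confidence level: 95%, α = 0.05
z_0.025 = 1.960
SE = σ/√n = 23/√63 = 2.8977
Margin of error = 1.960 × 2.8977 = 5.6795
CI: x̄ ± margin = 199 ± 5.6795
CI: (193.3205, 204.6795)

Answer: (193.3205, 204.6795)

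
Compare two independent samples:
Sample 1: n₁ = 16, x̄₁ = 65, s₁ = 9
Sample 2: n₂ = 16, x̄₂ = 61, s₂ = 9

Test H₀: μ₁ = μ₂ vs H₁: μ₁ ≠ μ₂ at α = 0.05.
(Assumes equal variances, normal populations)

Pooled variance: s²_p = [15×9² + 15×9²]/(30) = 81.0000
s_p = 9.0000
SE = s_p×√(1/n₁ + 1/n₂) = 9.0000×√(1/16 + 1/16) = 3.1820
t = (x̄₁ - x̄₂)/SE = (65 - 61)/3.1820 = 1.2571
df = 30, t-critical = ±2.042
Decision: fail to reject H₀

Answer: t = 1.2571, fail to reject H₀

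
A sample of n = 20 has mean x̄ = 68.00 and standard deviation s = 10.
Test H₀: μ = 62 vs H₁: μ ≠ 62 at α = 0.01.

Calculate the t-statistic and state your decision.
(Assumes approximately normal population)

Answer: t = 2.6832, fail to reject H₀

Derivation:
df = n - 1 = 19
SE = s/√n = 10/√20 = 2.2361
t = (x̄ - μ₀)/SE = (68.00 - 62)/2.2361 = 2.6832
Critical value: t_{0.005,19} = ±2.861
p-value ≈ 0.0147
Decision: fail to reject H₀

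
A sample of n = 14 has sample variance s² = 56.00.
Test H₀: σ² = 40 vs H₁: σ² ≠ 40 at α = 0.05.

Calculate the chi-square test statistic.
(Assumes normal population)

Answer: χ² = 18.2000, fail to reject H₀

Derivation:
df = n - 1 = 13
χ² = (n-1)s²/σ₀² = 13×56.00/40 = 18.2000
Critical values: χ²_{0.975,13} = 5.009, χ²_{0.025,13} = 24.736
Rejection region: χ² < 5.009 or χ² > 24.736
Decision: fail to reject H₀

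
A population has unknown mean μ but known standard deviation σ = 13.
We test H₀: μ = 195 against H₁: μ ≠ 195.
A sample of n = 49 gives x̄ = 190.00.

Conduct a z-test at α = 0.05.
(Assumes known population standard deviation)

Answer: z = -2.6924, reject H₀

Derivation:
Standard error: SE = σ/√n = 13/√49 = 1.8571
z-statistic: z = (x̄ - μ₀)/SE = (190.00 - 195)/1.8571 = -2.6924
Critical value: ±1.960
p-value = 0.0071
Decision: reject H₀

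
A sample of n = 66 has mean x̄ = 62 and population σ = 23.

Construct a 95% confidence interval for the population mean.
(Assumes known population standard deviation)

Answer: (56.4510, 67.5490)

Derivation:
Confidence level: 95%, α = 0.05
z_0.025 = 1.960
SE = σ/√n = 23/√66 = 2.8311
Margin of error = 1.960 × 2.8311 = 5.5490
CI: x̄ ± margin = 62 ± 5.5490
CI: (56.4510, 67.5490)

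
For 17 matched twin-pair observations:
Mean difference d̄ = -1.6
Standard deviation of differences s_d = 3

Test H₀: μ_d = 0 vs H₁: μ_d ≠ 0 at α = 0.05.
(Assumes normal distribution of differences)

df = n - 1 = 16
SE = s_d/√n = 3/√17 = 0.7276
t = d̄/SE = -1.6/0.7276 = -2.1990
Critical value: t_{0.025,16} = ±2.120
p-value ≈ 0.0429
Decision: reject H₀

Answer: t = -2.1990, reject H₀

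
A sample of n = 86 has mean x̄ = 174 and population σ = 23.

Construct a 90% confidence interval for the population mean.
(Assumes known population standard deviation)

Confidence level: 90%, α = 0.1
z_0.05 = 1.645
SE = σ/√n = 23/√86 = 2.4802
Margin of error = 1.645 × 2.4802 = 4.0799
CI: x̄ ± margin = 174 ± 4.0799
CI: (169.9201, 178.0799)

Answer: (169.9201, 178.0799)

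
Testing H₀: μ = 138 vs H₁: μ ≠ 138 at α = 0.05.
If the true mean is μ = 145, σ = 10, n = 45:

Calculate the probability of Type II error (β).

SE = σ/√n = 10/√45 = 1.4907
Critical values: μ₀ ± z_0.025×SE = 138 ± 1.960×1.4907
Acceptance region: (135.0782, 140.9218)
Under H₁ (μ = 145): z_high = (140.9218 - 145)/1.4907 = -2.7358, z_low = (135.0782 - 145)/1.4907 = -6.6558
β = P(not reject | H₁) = Φ(-2.7358) - Φ(-6.6558) ≈ 0.0031

Answer: β ≈ 0.0031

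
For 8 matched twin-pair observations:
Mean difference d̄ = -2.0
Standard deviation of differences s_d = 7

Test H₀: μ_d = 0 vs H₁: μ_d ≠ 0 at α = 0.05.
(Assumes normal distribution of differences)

df = n - 1 = 7
SE = s_d/√n = 7/√8 = 2.4749
t = d̄/SE = -2.0/2.4749 = -0.8081
Critical value: t_{0.025,7} = ±2.365
p-value ≈ 0.4456
Decision: fail to reject H₀

Answer: t = -0.8081, fail to reject H₀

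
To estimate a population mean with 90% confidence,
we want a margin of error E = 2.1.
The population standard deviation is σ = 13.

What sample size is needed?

z_0.05 = 1.645
n = (z×σ/E)² = (1.645×13/2.1)²
n = 103.7003
Round up: n = 104

Answer: n = 104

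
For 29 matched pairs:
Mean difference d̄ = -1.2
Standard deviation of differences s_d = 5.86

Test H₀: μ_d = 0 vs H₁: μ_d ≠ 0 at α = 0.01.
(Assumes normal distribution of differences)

df = n - 1 = 28
SE = s_d/√n = 5.86/√29 = 1.0882
t = d̄/SE = -1.2/1.0882 = -1.1027
Critical value: t_{0.005,28} = ±2.763
p-value ≈ 0.2795
Decision: fail to reject H₀

Answer: t = -1.1027, fail to reject H₀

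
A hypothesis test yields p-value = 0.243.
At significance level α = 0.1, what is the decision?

Compare p-value to α:
0.243 ≥ 0.1
Decision: fail to reject H₀

Answer: fail to reject H₀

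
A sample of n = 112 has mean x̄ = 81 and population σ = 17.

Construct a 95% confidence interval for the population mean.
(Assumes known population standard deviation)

Confidence level: 95%, α = 0.05
z_0.025 = 1.960
SE = σ/√n = 17/√112 = 1.6063
Margin of error = 1.960 × 1.6063 = 3.1483
CI: x̄ ± margin = 81 ± 3.1483
CI: (77.8517, 84.1483)

Answer: (77.8517, 84.1483)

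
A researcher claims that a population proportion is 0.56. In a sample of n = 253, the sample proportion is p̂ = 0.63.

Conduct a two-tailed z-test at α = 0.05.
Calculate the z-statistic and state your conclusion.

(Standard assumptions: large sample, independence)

H₀: p = 0.56, H₁: p ≠ 0.56
Standard error: SE = √(p₀(1-p₀)/n) = √(0.56×0.44/253) = 0.031208
z-statistic: z = (p̂ - p₀)/SE = (0.63 - 0.56)/0.031208 = 2.2430
Critical value: z_0.025 = ±1.960
p-value = 0.0249
Decision: reject H₀ at α = 0.05

Answer: z = 2.2430, reject H₀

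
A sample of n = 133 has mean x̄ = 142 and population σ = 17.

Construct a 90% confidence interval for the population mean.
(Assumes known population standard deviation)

Confidence level: 90%, α = 0.1
z_0.05 = 1.645
SE = σ/√n = 17/√133 = 1.4741
Margin of error = 1.645 × 1.4741 = 2.4249
CI: x̄ ± margin = 142 ± 2.4249
CI: (139.5751, 144.4249)

Answer: (139.5751, 144.4249)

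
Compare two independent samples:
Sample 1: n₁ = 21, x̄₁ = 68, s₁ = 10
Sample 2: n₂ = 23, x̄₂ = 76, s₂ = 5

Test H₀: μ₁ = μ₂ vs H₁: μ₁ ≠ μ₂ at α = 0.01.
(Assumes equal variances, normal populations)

Answer: t = -3.4016, reject H₀

Derivation:
Pooled variance: s²_p = [20×10² + 22×5²]/(42) = 60.7143
s_p = 7.7919
SE = s_p×√(1/n₁ + 1/n₂) = 7.7919×√(1/21 + 1/23) = 2.3518
t = (x̄₁ - x̄₂)/SE = (68 - 76)/2.3518 = -3.4016
df = 42, t-critical = ±2.698
Decision: reject H₀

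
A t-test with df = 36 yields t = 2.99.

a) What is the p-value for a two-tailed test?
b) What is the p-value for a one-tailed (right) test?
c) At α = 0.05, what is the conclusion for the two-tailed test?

Using t-distribution with df = 36:
a) Two-tailed: p = 2×P(T > 2.99) = 0.0050
b) One-tailed: p = P(T > 2.99) = 0.0025
c) 0.0050 < 0.05, reject H₀

Answer: a) 0.0050, b) 0.0025, c) reject H₀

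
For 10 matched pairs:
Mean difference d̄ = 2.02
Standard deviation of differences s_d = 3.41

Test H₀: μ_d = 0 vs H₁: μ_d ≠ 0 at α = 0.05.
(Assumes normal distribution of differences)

Answer: t = 1.8733, fail to reject H₀

Derivation:
df = n - 1 = 9
SE = s_d/√n = 3.41/√10 = 1.0783
t = d̄/SE = 2.02/1.0783 = 1.8733
Critical value: t_{0.025,9} = ±2.262
p-value ≈ 0.0938
Decision: fail to reject H₀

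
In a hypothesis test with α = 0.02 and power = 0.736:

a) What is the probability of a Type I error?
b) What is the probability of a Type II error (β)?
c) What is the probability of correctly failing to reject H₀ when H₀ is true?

Answer: a) 0.02, b) 0.264, c) 0.98

Derivation:
a) Type I error probability = α = 0.02
b) Power = P(reject H₀ | H₁ true) = 1 - β = 0.736, so Type II error probability = β = 1 - Power = 0.264
c) P(fail to reject H₀ | H₀ true) = 1 - α = 0.98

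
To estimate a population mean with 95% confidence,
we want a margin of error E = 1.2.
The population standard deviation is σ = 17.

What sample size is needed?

Answer: n = 771

Derivation:
z_0.025 = 1.960
n = (z×σ/E)² = (1.960×17/1.2)²
n = 770.9878
Round up: n = 771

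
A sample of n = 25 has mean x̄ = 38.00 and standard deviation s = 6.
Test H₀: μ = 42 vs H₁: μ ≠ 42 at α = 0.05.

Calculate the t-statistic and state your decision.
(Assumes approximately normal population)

Answer: t = -3.3333, reject H₀

Derivation:
df = n - 1 = 24
SE = s/√n = 6/√25 = 1.2000
t = (x̄ - μ₀)/SE = (38.00 - 42)/1.2000 = -3.3333
Critical value: t_{0.025,24} = ±2.064
p-value ≈ 0.0028
Decision: reject H₀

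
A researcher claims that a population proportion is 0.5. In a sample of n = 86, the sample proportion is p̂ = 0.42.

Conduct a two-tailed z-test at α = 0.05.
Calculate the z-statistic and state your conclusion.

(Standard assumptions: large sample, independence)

H₀: p = 0.5, H₁: p ≠ 0.5
Standard error: SE = √(p₀(1-p₀)/n) = √(0.5×0.5/86) = 0.053916
z-statistic: z = (p̂ - p₀)/SE = (0.42 - 0.5)/0.053916 = -1.4838
Critical value: z_0.025 = ±1.960
p-value = 0.1379
Decision: fail to reject H₀ at α = 0.05

Answer: z = -1.4838, fail to reject H₀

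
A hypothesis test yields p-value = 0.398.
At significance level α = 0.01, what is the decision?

Answer: fail to reject H₀

Derivation:
Compare p-value to α:
0.398 ≥ 0.01
Decision: fail to reject H₀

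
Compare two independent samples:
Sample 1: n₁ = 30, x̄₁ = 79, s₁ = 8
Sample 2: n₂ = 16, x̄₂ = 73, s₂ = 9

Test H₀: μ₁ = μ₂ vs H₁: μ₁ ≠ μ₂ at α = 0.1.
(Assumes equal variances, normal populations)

Answer: t = 2.3199, reject H₀

Derivation:
Pooled variance: s²_p = [29×8² + 15×9²]/(44) = 69.7955
s_p = 8.3544
SE = s_p×√(1/n₁ + 1/n₂) = 8.3544×√(1/30 + 1/16) = 2.5863
t = (x̄₁ - x̄₂)/SE = (79 - 73)/2.5863 = 2.3199
df = 44, t-critical = ±1.680
Decision: reject H₀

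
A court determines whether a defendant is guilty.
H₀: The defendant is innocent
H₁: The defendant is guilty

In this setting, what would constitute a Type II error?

Answer: Acquitting a guilty person

Derivation:
Type I error (α): Rejecting H₀ when H₀ is true
Type II error (β): Failing to reject H₀ when H₁ is true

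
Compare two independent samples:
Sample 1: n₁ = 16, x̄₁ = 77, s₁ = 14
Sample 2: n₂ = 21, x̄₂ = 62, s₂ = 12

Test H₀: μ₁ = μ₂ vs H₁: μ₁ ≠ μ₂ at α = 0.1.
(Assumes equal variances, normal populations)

Answer: t = 3.5053, reject H₀

Derivation:
Pooled variance: s²_p = [15×14² + 20×12²]/(35) = 166.2857
s_p = 12.8952
SE = s_p×√(1/n₁ + 1/n₂) = 12.8952×√(1/16 + 1/21) = 4.2792
t = (x̄₁ - x̄₂)/SE = (77 - 62)/4.2792 = 3.5053
df = 35, t-critical = ±1.690
Decision: reject H₀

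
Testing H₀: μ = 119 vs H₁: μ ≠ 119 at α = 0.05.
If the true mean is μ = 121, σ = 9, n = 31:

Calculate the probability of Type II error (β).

Answer: β ≈ 0.7644

Derivation:
SE = σ/√n = 9/√31 = 1.6164
Critical values: μ₀ ± z_0.025×SE = 119 ± 1.960×1.6164
Acceptance region: (115.8319, 122.1681)
Under H₁ (μ = 121): z_high = (122.1681 - 121)/1.6164 = 0.7227, z_low = (115.8319 - 121)/1.6164 = -3.1973
β = P(not reject | H₁) = Φ(0.7227) - Φ(-3.1973) ≈ 0.7644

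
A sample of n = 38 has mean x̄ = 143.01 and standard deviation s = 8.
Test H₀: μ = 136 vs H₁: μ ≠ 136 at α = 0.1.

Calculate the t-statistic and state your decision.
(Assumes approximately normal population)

Answer: t = 5.4014, reject H₀

Derivation:
df = n - 1 = 37
SE = s/√n = 8/√38 = 1.2978
t = (x̄ - μ₀)/SE = (143.01 - 136)/1.2978 = 5.4014
Critical value: t_{0.05,37} = ±1.687
p-value < 0.0001
Decision: reject H₀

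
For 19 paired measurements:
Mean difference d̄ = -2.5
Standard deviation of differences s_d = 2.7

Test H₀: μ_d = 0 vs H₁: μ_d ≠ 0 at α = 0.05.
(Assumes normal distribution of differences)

Answer: t = -4.0362, reject H₀

Derivation:
df = n - 1 = 18
SE = s_d/√n = 2.7/√19 = 0.6194
t = d̄/SE = -2.5/0.6194 = -4.0362
Critical value: t_{0.025,18} = ±2.101
p-value ≈ 0.0008
Decision: reject H₀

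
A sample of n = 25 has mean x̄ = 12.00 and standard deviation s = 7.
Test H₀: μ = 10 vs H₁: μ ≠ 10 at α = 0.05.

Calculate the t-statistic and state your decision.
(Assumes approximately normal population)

Answer: t = 1.4286, fail to reject H₀

Derivation:
df = n - 1 = 24
SE = s/√n = 7/√25 = 1.4000
t = (x̄ - μ₀)/SE = (12.00 - 10)/1.4000 = 1.4286
Critical value: t_{0.025,24} = ±2.064
p-value ≈ 0.1660
Decision: fail to reject H₀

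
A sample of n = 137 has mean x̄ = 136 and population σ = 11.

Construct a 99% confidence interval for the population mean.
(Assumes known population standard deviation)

Answer: (133.5791, 138.4209)

Derivation:
Confidence level: 99%, α = 0.01
z_0.005 = 2.576
SE = σ/√n = 11/√137 = 0.9398
Margin of error = 2.576 × 0.9398 = 2.4209
CI: x̄ ± margin = 136 ± 2.4209
CI: (133.5791, 138.4209)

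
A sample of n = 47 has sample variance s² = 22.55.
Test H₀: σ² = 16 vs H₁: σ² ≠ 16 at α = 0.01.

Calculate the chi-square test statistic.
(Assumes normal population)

Answer: χ² = 64.8312, fail to reject H₀

Derivation:
df = n - 1 = 46
χ² = (n-1)s²/σ₀² = 46×22.55/16 = 64.8312
Critical values: χ²_{0.995,46} = 25.041, χ²_{0.005,46} = 74.437
Rejection region: χ² < 25.041 or χ² > 74.437
Decision: fail to reject H₀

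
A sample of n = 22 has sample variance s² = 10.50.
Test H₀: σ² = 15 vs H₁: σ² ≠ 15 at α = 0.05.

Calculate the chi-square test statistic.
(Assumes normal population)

Answer: χ² = 14.7000, fail to reject H₀

Derivation:
df = n - 1 = 21
χ² = (n-1)s²/σ₀² = 21×10.50/15 = 14.7000
Critical values: χ²_{0.975,21} = 10.283, χ²_{0.025,21} = 35.479
Rejection region: χ² < 10.283 or χ² > 35.479
Decision: fail to reject H₀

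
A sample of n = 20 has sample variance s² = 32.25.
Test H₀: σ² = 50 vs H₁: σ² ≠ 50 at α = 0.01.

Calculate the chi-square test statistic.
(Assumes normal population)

Answer: χ² = 12.2550, fail to reject H₀

Derivation:
df = n - 1 = 19
χ² = (n-1)s²/σ₀² = 19×32.25/50 = 12.2550
Critical values: χ²_{0.995,19} = 6.844, χ²_{0.005,19} = 38.582
Rejection region: χ² < 6.844 or χ² > 38.582
Decision: fail to reject H₀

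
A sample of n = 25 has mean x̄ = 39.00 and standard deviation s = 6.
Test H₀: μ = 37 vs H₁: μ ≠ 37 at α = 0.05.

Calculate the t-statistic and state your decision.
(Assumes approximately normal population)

df = n - 1 = 24
SE = s/√n = 6/√25 = 1.2000
t = (x̄ - μ₀)/SE = (39.00 - 37)/1.2000 = 1.6667
Critical value: t_{0.025,24} = ±2.064
p-value ≈ 0.1086
Decision: fail to reject H₀

Answer: t = 1.6667, fail to reject H₀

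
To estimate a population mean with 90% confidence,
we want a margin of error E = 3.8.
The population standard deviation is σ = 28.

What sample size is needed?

z_0.05 = 1.645
n = (z×σ/E)² = (1.645×28/3.8)²
n = 146.9199
Round up: n = 147

Answer: n = 147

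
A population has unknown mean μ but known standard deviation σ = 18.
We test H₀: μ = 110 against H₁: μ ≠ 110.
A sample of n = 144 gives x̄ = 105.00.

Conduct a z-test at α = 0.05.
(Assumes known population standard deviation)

Answer: z = -3.3333, reject H₀

Derivation:
Standard error: SE = σ/√n = 18/√144 = 1.5000
z-statistic: z = (x̄ - μ₀)/SE = (105.00 - 110)/1.5000 = -3.3333
Critical value: ±1.960
p-value = 0.0009
Decision: reject H₀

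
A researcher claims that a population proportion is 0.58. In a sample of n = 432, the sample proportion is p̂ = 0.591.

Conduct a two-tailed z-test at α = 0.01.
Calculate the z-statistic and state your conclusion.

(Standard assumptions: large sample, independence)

Answer: z = 0.4632, fail to reject H₀

Derivation:
H₀: p = 0.58, H₁: p ≠ 0.58
Standard error: SE = √(p₀(1-p₀)/n) = √(0.58×0.42/432) = 0.023746
z-statistic: z = (p̂ - p₀)/SE = (0.591 - 0.58)/0.023746 = 0.4632
Critical value: z_0.005 = ±2.576
p-value = 0.6432
Decision: fail to reject H₀ at α = 0.01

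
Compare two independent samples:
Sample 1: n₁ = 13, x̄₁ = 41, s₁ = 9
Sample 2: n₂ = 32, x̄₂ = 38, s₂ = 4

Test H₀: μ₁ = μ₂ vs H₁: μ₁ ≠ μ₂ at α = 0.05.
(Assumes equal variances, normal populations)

Pooled variance: s²_p = [12×9² + 31×4²]/(43) = 34.1395
s_p = 5.8429
SE = s_p×√(1/n₁ + 1/n₂) = 5.8429×√(1/13 + 1/32) = 1.9217
t = (x̄₁ - x̄₂)/SE = (41 - 38)/1.9217 = 1.5611
df = 43, t-critical = ±2.017
Decision: fail to reject H₀

Answer: t = 1.5611, fail to reject H₀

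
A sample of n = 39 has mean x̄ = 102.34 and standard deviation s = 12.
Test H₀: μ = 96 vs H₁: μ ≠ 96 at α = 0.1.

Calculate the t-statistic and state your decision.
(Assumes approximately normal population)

df = n - 1 = 38
SE = s/√n = 12/√39 = 1.9215
t = (x̄ - μ₀)/SE = (102.34 - 96)/1.9215 = 3.2995
Critical value: t_{0.05,38} = ±1.686
p-value ≈ 0.0021
Decision: reject H₀

Answer: t = 3.2995, reject H₀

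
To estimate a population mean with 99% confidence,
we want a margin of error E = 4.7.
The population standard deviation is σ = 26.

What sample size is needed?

Answer: n = 204

Derivation:
z_0.005 = 2.576
n = (z×σ/E)² = (2.576×26/4.7)²
n = 203.0686
Round up: n = 204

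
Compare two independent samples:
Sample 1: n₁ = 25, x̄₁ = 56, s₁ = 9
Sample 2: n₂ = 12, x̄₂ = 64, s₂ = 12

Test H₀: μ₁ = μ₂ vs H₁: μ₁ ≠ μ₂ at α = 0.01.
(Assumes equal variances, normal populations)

Pooled variance: s²_p = [24×9² + 11×12²]/(35) = 100.8000
s_p = 10.0399
SE = s_p×√(1/n₁ + 1/n₂) = 10.0399×√(1/25 + 1/12) = 3.5259
t = (x̄₁ - x̄₂)/SE = (56 - 64)/3.5259 = -2.2689
df = 35, t-critical = ±2.724
Decision: fail to reject H₀

Answer: t = -2.2689, fail to reject H₀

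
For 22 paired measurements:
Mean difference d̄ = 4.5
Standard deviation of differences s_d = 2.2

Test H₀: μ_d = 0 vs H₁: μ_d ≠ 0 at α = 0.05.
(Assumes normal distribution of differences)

df = n - 1 = 21
SE = s_d/√n = 2.2/√22 = 0.4690
t = d̄/SE = 4.5/0.4690 = 9.5949
Critical value: t_{0.025,21} = ±2.080
p-value < 0.0001
Decision: reject H₀

Answer: t = 9.5949, reject H₀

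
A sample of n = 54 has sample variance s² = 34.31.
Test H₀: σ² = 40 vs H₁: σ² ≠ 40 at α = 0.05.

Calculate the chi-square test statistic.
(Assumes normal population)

Answer: χ² = 45.4608, fail to reject H₀

Derivation:
df = n - 1 = 53
χ² = (n-1)s²/σ₀² = 53×34.31/40 = 45.4608
Critical values: χ²_{0.975,53} = 34.776, χ²_{0.025,53} = 75.002
Rejection region: χ² < 34.776 or χ² > 75.002
Decision: fail to reject H₀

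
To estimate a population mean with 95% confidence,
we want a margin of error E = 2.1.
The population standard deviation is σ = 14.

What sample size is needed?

Answer: n = 171

Derivation:
z_0.025 = 1.960
n = (z×σ/E)² = (1.960×14/2.1)²
n = 170.7378
Round up: n = 171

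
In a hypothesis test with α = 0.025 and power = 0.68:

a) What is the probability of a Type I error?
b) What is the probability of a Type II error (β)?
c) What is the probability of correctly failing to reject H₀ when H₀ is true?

Answer: a) 0.025, b) 0.32, c) 0.975

Derivation:
a) Type I error probability = α = 0.025
b) Power = P(reject H₀ | H₁ true) = 1 - β = 0.68, so Type II error probability = β = 1 - Power = 0.32
c) P(fail to reject H₀ | H₀ true) = 1 - α = 0.975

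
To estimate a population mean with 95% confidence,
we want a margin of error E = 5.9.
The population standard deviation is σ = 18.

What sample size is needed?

Answer: n = 36

Derivation:
z_0.025 = 1.960
n = (z×σ/E)² = (1.960×18/5.9)²
n = 35.7563
Round up: n = 36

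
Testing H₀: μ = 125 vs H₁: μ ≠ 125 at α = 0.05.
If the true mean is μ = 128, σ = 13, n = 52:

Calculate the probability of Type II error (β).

Answer: β ≈ 0.6162

Derivation:
SE = σ/√n = 13/√52 = 1.8028
Critical values: μ₀ ± z_0.025×SE = 125 ± 1.960×1.8028
Acceptance region: (121.4665, 128.5335)
Under H₁ (μ = 128): z_high = (128.5335 - 128)/1.8028 = 0.2959, z_low = (121.4665 - 128)/1.8028 = -3.6241
β = P(not reject | H₁) = Φ(0.2959) - Φ(-3.6241) ≈ 0.6162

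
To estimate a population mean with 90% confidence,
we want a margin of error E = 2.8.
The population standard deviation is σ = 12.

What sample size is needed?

Answer: n = 50

Derivation:
z_0.05 = 1.645
n = (z×σ/E)² = (1.645×12/2.8)²
n = 49.7025
Round up: n = 50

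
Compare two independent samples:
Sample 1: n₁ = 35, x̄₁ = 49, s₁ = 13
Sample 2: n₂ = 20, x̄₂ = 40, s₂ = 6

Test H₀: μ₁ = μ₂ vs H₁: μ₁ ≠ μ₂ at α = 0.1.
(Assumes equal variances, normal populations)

Answer: t = 2.9150, reject H₀

Derivation:
Pooled variance: s²_p = [34×13² + 19×6²]/(53) = 121.3208
s_p = 11.0146
SE = s_p×√(1/n₁ + 1/n₂) = 11.0146×√(1/35 + 1/20) = 3.0875
t = (x̄₁ - x̄₂)/SE = (49 - 40)/3.0875 = 2.9150
df = 53, t-critical = ±1.674
Decision: reject H₀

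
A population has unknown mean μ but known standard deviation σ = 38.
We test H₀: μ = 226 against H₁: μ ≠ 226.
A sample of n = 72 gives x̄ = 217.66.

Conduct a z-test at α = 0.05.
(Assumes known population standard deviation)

Answer: z = -1.8623, fail to reject H₀

Derivation:
Standard error: SE = σ/√n = 38/√72 = 4.4783
z-statistic: z = (x̄ - μ₀)/SE = (217.66 - 226)/4.4783 = -1.8623
Critical value: ±1.960
p-value = 0.0626
Decision: fail to reject H₀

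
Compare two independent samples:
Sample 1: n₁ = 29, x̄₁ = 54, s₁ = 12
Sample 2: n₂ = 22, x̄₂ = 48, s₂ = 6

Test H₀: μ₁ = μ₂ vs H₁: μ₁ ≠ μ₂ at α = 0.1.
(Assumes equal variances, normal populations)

Pooled variance: s²_p = [28×12² + 21×6²]/(49) = 97.7143
s_p = 9.8851
SE = s_p×√(1/n₁ + 1/n₂) = 9.8851×√(1/29 + 1/22) = 2.7948
t = (x̄₁ - x̄₂)/SE = (54 - 48)/2.7948 = 2.1468
df = 49, t-critical = ±1.677
Decision: reject H₀

Answer: t = 2.1468, reject H₀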